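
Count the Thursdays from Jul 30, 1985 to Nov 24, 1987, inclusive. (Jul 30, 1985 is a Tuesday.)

121

Jul 30, 1985 is a Tuesday; the first Thursday on or after it is Aug 1, 1985 (2 days later).
From Aug 1, 1985 to Nov 24, 1987: 152 + 365 + 328 = 845 days (rest of 1985, 1986, to Nov 24, 1987 in 1987).
845 ÷ 7 = 120 full weeks with remainder 5, so 120 more Thursdays after the first → 121.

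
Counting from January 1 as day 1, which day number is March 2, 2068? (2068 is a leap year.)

Days in months before March: 31 + 29 = 60.
Plus 2 days into March → day 62.

62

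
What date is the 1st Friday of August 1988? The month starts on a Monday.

August 5, 1988

August 1988 begins on a Monday, so the first Friday is August 5 (4 days later).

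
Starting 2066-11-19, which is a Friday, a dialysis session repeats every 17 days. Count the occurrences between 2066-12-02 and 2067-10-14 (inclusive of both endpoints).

19

Occurrences land 17·i days after 2066-11-19 for i = 0, 1, 2, …
2066-12-02 is 13 days after the start; 13 ÷ 17 = 0 remainder 13; since the remainder is 13, round up to i = 1. First occurrence in the window: #2 on 2066-12-06 (1×17 = 17 days in).
2067-10-14 is 329 days after the start; 329 ÷ 17 = 19 remainder 6. Last occurrence in the window: #20 on 2067-10-08.
Occurrences #2 through #20: 19 in total.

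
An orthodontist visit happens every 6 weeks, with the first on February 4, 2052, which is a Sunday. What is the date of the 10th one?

The 10th occurrence is 9 intervals after the first: 9 × 42 = 378 days after February 4, 2052.
February has 29 days — 25 days to the end of February leaves 353.
March has 31 days (322 left).
April has 30 days (292 left).
May has 31 days (261 left).
June has 30 days (231 left).
July has 31 days (200 left).
August has 31 days (169 left).
September has 30 days (139 left).
October has 31 days (108 left).
November has 30 days (78 left).
December has 31 days (47 left).
January has 31 days (16 left).
16 days into February → February 16, 2053.

February 16, 2053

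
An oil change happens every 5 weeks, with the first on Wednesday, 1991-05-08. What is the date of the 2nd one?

The 2nd occurrence is 1 interval after the first: 1 × 35 = 35 days after 1991-05-08.
May has 31 days — 23 days to the end of May leaves 12.
12 days into June → 1991-06-12.

1991-06-12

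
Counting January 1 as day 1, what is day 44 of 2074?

January has 31 days (44 − 31 = 13 remain).
13 into February → February 13.

February 13, 2074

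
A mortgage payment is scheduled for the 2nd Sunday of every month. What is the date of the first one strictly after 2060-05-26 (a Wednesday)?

2060-06-13

May 2060 starts on a Saturday; its first Sunday is the 2nd, so the 2nd Sunday is the 9th — 2060-05-09.
That is not after 2060-05-26, so look at June 2060.
June 2060 starts on a Tuesday; its first Sunday is the 6th, so the 2nd Sunday is the 13th — 2060-06-13.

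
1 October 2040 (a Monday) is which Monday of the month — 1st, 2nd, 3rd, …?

Day 1 falls in week ⌈1/7⌉ of the month.
Days 1–7 hold the 1st Monday, 8–14 the 2nd, 15–21 the 3rd, 22–28 the 4th, 29–31 the 5th.
1 is in the range for the 1st.

1st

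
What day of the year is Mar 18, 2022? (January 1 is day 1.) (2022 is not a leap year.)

Days in months before Mar: 31 + 28 = 59.
Plus 18 days into Mar → day 77.

77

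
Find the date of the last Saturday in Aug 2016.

Aug 2016 begins on a Monday, so the first Saturday is Aug 6 (5 days later).
Aug 2016 has 31 days. Adding weeks: 6, 13, 20, 27 — the last one ≤ 31 is the 27th.

Aug 27, 2016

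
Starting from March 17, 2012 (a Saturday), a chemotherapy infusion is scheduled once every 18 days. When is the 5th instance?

May 28, 2012

The 5th occurrence is 4 intervals after the first: 4 × 18 = 72 days after March 17, 2012.
March has 31 days — 14 days to the end of March leaves 58.
April has 30 days (28 left).
28 days into May → May 28, 2012.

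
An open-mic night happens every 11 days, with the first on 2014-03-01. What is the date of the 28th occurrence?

2014-12-23

The 28th occurrence is 27 intervals after the first: 27 × 11 = 297 days after 2014-03-01.
March has 31 days — 30 days to the end of March leaves 267.
April has 30 days (237 left).
May has 31 days (206 left).
June has 30 days (176 left).
July has 31 days (145 left).
August has 31 days (114 left).
September has 30 days (84 left).
October has 31 days (53 left).
November has 30 days (23 left).
23 days into December → 2014-12-23.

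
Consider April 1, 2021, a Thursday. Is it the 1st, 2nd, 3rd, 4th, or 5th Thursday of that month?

1st

Day 1 falls in week ⌈1/7⌉ of the month.
Days 1–7 hold the 1st Thursday, 8–14 the 2nd, 15–21 the 3rd, 22–28 the 4th, 29–31 the 5th.
1 is in the range for the 1st.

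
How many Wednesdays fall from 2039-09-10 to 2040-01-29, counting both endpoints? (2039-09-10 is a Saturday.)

2039-09-10 is a Saturday; the first Wednesday on or after it is 2039-09-14 (4 days later).
From 2039-09-14 to 2040-01-29: 16 + 31 + 30 + 31 + 29 = 137 days (rest of September, October, November, December, January).
137 ÷ 7 = 19 full weeks with remainder 4, so 19 more Wednesdays after the first → 20.

20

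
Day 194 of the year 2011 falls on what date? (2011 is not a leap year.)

13 July 2011

January has 31 days (194 − 31 = 163 remain).
February has 28 days (163 − 28 = 135 remain).
March has 31 days (135 − 31 = 104 remain).
April has 30 days (104 − 30 = 74 remain).
May has 31 days (74 − 31 = 43 remain).
June has 30 days (43 − 30 = 13 remain).
13 into July → July 13.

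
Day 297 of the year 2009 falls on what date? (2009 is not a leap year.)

Jan has 31 days (297 − 31 = 266 remain).
Feb has 28 days (266 − 28 = 238 remain).
Mar has 31 days (238 − 31 = 207 remain).
Apr has 30 days (207 − 30 = 177 remain).
May has 31 days (177 − 31 = 146 remain).
Jun has 30 days (146 − 30 = 116 remain).
Jul has 31 days (116 − 31 = 85 remain).
Aug has 31 days (85 − 31 = 54 remain).
Sep has 30 days (54 − 30 = 24 remain).
24 into Oct → Oct 24.

Oct 24, 2009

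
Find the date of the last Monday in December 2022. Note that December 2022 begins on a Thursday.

2022-12-26

December 2022 begins on a Thursday, so the first Monday is December 5 (4 days later).
December 2022 has 31 days. Adding weeks: 5, 12, 19, 26 — the last one ≤ 31 is the 26th.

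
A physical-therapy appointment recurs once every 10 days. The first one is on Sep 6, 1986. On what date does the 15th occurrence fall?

The 15th occurrence is 14 intervals after the first: 14 × 10 = 140 days after Sep 6, 1986.
Sep has 30 days — 24 days to the end of Sep leaves 116.
Oct has 31 days (85 left).
Nov has 30 days (55 left).
Dec has 31 days (24 left).
24 days into Jan → Jan 24, 1987.

Jan 24, 1987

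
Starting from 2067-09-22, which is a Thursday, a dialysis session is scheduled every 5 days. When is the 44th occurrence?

The 44th occurrence is 43 intervals after the first: 43 × 5 = 215 days after 2067-09-22.
September has 30 days — 8 days to the end of September leaves 207.
October has 31 days (176 left).
November has 30 days (146 left).
December has 31 days (115 left).
January has 31 days (84 left).
February has 29 days (55 left).
March has 31 days (24 left).
24 days into April → 2068-04-24.

2068-04-24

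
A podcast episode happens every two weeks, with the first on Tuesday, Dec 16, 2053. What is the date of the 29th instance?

The 29th occurrence is 28 intervals after the first: 28 × 14 = 392 days after Dec 16, 2053.
Dec has 31 days — 15 days to the end of Dec leaves 377.
Jan has 31 days (346 left).
Feb has 28 days (318 left).
Mar has 31 days (287 left).
Apr has 30 days (257 left).
May has 31 days (226 left).
Jun has 30 days (196 left).
Jul has 31 days (165 left).
Aug has 31 days (134 left).
Sep has 30 days (104 left).
Oct has 31 days (73 left).
Nov has 30 days (43 left).
Dec has 31 days (12 left).
12 days into Jan → Jan 12, 2055.

Jan 12, 2055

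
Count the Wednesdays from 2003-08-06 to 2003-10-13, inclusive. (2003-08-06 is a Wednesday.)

10

2003-08-06 is a Wednesday; the first Wednesday on or after it is 2003-08-06.
From 2003-08-06 to 2003-10-13: 25 + 30 + 13 = 68 days (rest of August, September, October).
68 ÷ 7 = 9 full weeks with remainder 5, so 9 more Wednesdays after the first → 10.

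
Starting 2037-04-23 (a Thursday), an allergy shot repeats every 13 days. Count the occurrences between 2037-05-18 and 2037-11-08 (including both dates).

Occurrences land 13·i days after 2037-04-23 for i = 0, 1, 2, …
2037-05-18 is 25 days after the start; 25 ÷ 13 = 1 remainder 12; since the remainder is 12, round up to i = 2. First occurrence in the window: #3 on 2037-05-19 (2×13 = 26 days in).
2037-11-08 is 199 days after the start; 199 ÷ 13 = 15 remainder 4. Last occurrence in the window: #16 on 2037-11-04.
Occurrences #3 through #16: 14 in total.

14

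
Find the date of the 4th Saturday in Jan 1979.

Jan 1979 begins on a Monday, so the first Saturday is Jan 6 (5 days later).
The 4th Saturday is 3 weeks later: 6 + 21 = 27.

Jan 27, 1979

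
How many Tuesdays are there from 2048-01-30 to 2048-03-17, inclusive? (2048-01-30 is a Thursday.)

7

2048-01-30 is a Thursday; the first Tuesday on or after it is 2048-02-04 (5 days later).
From 2048-02-04 to 2048-03-17: 25 + 17 = 42 days (rest of February, March).
42 ÷ 7 = 6 full weeks with remainder 0, so 6 more Tuesdays after the first → 7.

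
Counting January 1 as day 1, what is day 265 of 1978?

Sep 22, 1978

Jan has 31 days (265 − 31 = 234 remain).
Feb has 28 days (234 − 28 = 206 remain).
Mar has 31 days (206 − 31 = 175 remain).
Apr has 30 days (175 − 30 = 145 remain).
May has 31 days (145 − 31 = 114 remain).
Jun has 30 days (114 − 30 = 84 remain).
Jul has 31 days (84 − 31 = 53 remain).
Aug has 31 days (53 − 31 = 22 remain).
22 into Sep → Sep 22.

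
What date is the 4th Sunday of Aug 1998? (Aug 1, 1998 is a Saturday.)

Aug 23, 1998

Aug 1998 begins on a Saturday, so the first Sunday is Aug 2 (1 day later).
The 4th Sunday is 3 weeks later: 2 + 21 = 23.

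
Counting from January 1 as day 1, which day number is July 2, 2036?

184

Days in months before July: 31 + 29 + 31 + 30 + 31 + 30 = 182.
Plus 2 days into July → day 184.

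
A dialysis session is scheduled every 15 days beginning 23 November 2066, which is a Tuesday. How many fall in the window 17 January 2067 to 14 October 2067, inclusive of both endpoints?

18

Occurrences land 15·i days after 23 November 2066 for i = 0, 1, 2, …
17 January 2067 is 55 days after the start; 55 ÷ 15 = 3 remainder 10; since the remainder is 10, round up to i = 4. First occurrence in the window: #5 on 22 January 2067 (4×15 = 60 days in).
14 October 2067 is 325 days after the start; 325 ÷ 15 = 21 remainder 10. Last occurrence in the window: #22 on 4 October 2067.
Occurrences #5 through #22: 18 in total.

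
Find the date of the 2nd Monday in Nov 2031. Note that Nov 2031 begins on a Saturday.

Nov 10, 2031

Nov 2031 begins on a Saturday, so the first Monday is Nov 3 (2 days later).
The 2nd Monday is 1 weeks later: 3 + 7 = 10.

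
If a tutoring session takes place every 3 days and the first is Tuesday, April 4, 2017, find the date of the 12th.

The 12th occurrence is 11 intervals after the first: 11 × 3 = 33 days after April 4, 2017.
April has 30 days — 26 days to the end of April leaves 7.
7 days into May → May 7, 2017.

May 7, 2017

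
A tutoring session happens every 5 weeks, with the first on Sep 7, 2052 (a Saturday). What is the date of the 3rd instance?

Nov 16, 2052

The 3rd occurrence is 2 intervals after the first: 2 × 35 = 70 days after Sep 7, 2052.
Sep has 30 days — 23 days to the end of Sep leaves 47.
Oct has 31 days (16 left).
16 days into Nov → Nov 16, 2052.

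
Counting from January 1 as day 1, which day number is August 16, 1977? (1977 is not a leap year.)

228

Days in months before August: 31 + 28 + 31 + 30 + 31 + 30 + 31 = 212.
Plus 16 days into August → day 228.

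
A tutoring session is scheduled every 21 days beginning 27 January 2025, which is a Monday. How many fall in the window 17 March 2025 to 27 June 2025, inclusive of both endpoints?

Occurrences land 21·i days after 27 January 2025 for i = 0, 1, 2, …
17 March 2025 is 49 days after the start; 49 ÷ 21 = 2 remainder 7; since the remainder is 7, round up to i = 3. First occurrence in the window: #4 on 31 March 2025 (3×21 = 63 days in).
27 June 2025 is 151 days after the start; 151 ÷ 21 = 7 remainder 4. Last occurrence in the window: #8 on 23 June 2025.
Occurrences #4 through #8: 5 in total.

5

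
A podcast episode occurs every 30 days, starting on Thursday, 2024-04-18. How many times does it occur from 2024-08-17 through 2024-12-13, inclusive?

Occurrences land 30·i days after 2024-04-18 for i = 0, 1, 2, …
2024-08-17 is 121 days after the start; 121 ÷ 30 = 4 remainder 1; since the remainder is 1, round up to i = 5. First occurrence in the window: #6 on 2024-09-15 (5×30 = 150 days in).
2024-12-13 is 239 days after the start; 239 ÷ 30 = 7 remainder 29. Last occurrence in the window: #8 on 2024-11-14.
Occurrences #6 through #8: 3 in total.

3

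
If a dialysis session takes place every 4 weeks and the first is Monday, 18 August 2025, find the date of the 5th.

The 5th occurrence is 4 intervals after the first: 4 × 28 = 112 days after 18 August 2025.
August has 31 days — 13 days to the end of August leaves 99.
September has 30 days (69 left).
October has 31 days (38 left).
November has 30 days (8 left).
8 days into December → 8 December 2025.

8 December 2025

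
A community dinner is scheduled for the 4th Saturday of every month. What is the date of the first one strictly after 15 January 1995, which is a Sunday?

28 January 1995

January 1995 starts on a Sunday; its first Saturday is the 7th, so the 4th Saturday is the 28th — 28 January 1995.
28 January 1995 is after 15 January 1995, so that is the next one.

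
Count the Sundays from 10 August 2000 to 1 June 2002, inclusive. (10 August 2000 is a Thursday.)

10 August 2000 is a Thursday; the first Sunday on or after it is 13 August 2000 (3 days later).
From 13 August 2000 to 1 June 2002: 140 + 365 + 152 = 657 days (rest of 2000, 2001, to 1 June 2002 in 2002).
657 ÷ 7 = 93 full weeks with remainder 6, so 93 more Sundays after the first → 94.

94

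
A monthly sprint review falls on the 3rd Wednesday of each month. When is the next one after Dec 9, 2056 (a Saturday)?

Dec 2056 starts on a Friday; its first Wednesday is the 6th, so the 3rd Wednesday is the 20th — Dec 20, 2056.
Dec 20, 2056 is after Dec 9, 2056, so that is the next one.

Dec 20, 2056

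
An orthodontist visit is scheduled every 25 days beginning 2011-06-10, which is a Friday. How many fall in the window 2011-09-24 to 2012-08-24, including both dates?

Occurrences land 25·i days after 2011-06-10 for i = 0, 1, 2, …
2011-09-24 is 106 days after the start; 106 ÷ 25 = 4 remainder 6; since the remainder is 6, round up to i = 5. First occurrence in the window: #6 on 2011-10-13 (5×25 = 125 days in).
2012-08-24 is 441 days after the start; 441 ÷ 25 = 17 remainder 16. Last occurrence in the window: #18 on 2012-08-08.
Occurrences #6 through #18: 13 in total.

13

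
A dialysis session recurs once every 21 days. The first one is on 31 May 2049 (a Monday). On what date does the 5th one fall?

23 August 2049

The 5th occurrence is 4 intervals after the first: 4 × 21 = 84 days after 31 May 2049.
May has 31 days — 0 days to the end of May leaves 84.
June has 30 days (54 left).
July has 31 days (23 left).
23 days into August → 23 August 2049.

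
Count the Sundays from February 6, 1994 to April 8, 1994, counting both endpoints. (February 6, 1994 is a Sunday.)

9

February 6, 1994 is a Sunday; the first Sunday on or after it is February 6, 1994.
From February 6, 1994 to April 8, 1994: 22 + 31 + 8 = 61 days (rest of February, March, April).
61 ÷ 7 = 8 full weeks with remainder 5, so 8 more Sundays after the first → 9.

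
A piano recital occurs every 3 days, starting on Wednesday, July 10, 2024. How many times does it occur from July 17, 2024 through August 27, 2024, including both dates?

Occurrences land 3·i days after July 10, 2024 for i = 0, 1, 2, …
July 17, 2024 is 7 days after the start; 7 ÷ 3 = 2 remainder 1; since the remainder is 1, round up to i = 3. First occurrence in the window: #4 on July 19, 2024 (3×3 = 9 days in).
August 27, 2024 is 48 days after the start; 48 ÷ 3 = 16 remainder 0. Last occurrence in the window: #17 on August 27, 2024.
Occurrences #4 through #17: 14 in total.

14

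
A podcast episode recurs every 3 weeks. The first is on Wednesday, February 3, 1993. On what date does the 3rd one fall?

March 17, 1993

The 3rd occurrence is 2 intervals after the first: 2 × 21 = 42 days after February 3, 1993.
February has 28 days — 25 days to the end of February leaves 17.
17 days into March → March 17, 1993.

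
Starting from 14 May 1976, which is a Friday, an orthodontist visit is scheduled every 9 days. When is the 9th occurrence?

The 9th occurrence is 8 intervals after the first: 8 × 9 = 72 days after 14 May 1976.
May has 31 days — 17 days to the end of May leaves 55.
June has 30 days (25 left).
25 days into July → 25 July 1976.

25 July 1976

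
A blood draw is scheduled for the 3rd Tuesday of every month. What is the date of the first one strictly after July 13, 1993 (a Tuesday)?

July 1993 starts on a Thursday; its first Tuesday is the 6th, so the 3rd Tuesday is the 20th — July 20, 1993.
July 20, 1993 is after July 13, 1993, so that is the next one.

July 20, 1993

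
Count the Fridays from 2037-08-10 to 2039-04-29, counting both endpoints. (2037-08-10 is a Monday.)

2037-08-10 is a Monday; the first Friday on or after it is 2037-08-14 (4 days later).
From 2037-08-14 to 2039-04-29: 139 + 365 + 119 = 623 days (rest of 2037, 2038, to 2039-04-29 in 2039).
623 ÷ 7 = 89 full weeks with remainder 0, so 89 more Fridays after the first → 90.

90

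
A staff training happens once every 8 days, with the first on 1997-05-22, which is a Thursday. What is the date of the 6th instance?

1997-07-01

The 6th occurrence is 5 intervals after the first: 5 × 8 = 40 days after 1997-05-22.
May has 31 days — 9 days to the end of May leaves 31.
June has 30 days (1 left).
1 day into July → 1997-07-01.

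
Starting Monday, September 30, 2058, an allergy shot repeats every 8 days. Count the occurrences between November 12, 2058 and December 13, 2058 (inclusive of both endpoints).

4

Occurrences land 8·i days after September 30, 2058 for i = 0, 1, 2, …
November 12, 2058 is 43 days after the start; 43 ÷ 8 = 5 remainder 3; since the remainder is 3, round up to i = 6. First occurrence in the window: #7 on November 17, 2058 (6×8 = 48 days in).
December 13, 2058 is 74 days after the start; 74 ÷ 8 = 9 remainder 2. Last occurrence in the window: #10 on December 11, 2058.
Occurrences #7 through #10: 4 in total.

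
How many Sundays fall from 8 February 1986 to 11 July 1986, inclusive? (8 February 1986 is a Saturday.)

8 February 1986 is a Saturday; the first Sunday on or after it is 9 February 1986 (1 day later).
From 9 February 1986 to 11 July 1986: 19 + 31 + 30 + 31 + 30 + 11 = 152 days (rest of February, March, April, May, June, July).
152 ÷ 7 = 21 full weeks with remainder 5, so 21 more Sundays after the first → 22.

22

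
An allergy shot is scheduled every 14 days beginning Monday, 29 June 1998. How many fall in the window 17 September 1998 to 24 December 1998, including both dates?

7

Occurrences land 14·i days after 29 June 1998 for i = 0, 1, 2, …
17 September 1998 is 80 days after the start; 80 ÷ 14 = 5 remainder 10; since the remainder is 10, round up to i = 6. First occurrence in the window: #7 on 21 September 1998 (6×14 = 84 days in).
24 December 1998 is 178 days after the start; 178 ÷ 14 = 12 remainder 10. Last occurrence in the window: #13 on 14 December 1998.
Occurrences #7 through #13: 7 in total.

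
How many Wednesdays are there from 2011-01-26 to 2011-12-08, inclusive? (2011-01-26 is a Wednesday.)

46

2011-01-26 is a Wednesday; the first Wednesday on or after it is 2011-01-26.
From 2011-01-26 to 2011-12-08: 5 + 28 + 31 + 30 + 31 + 30 + 31 + 31 + 30 + 31 + 30 + 8 = 316 days (rest of January, February, March, April, May, June, July, August, September, October, November, December).
316 ÷ 7 = 45 full weeks with remainder 1, so 45 more Wednesdays after the first → 46.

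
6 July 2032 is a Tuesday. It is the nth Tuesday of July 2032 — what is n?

1st

Day 6 falls in week ⌈6/7⌉ of the month.
Days 1–7 hold the 1st Tuesday, 8–14 the 2nd, 15–21 the 3rd, 22–28 the 4th, 29–31 the 5th.
6 is in the range for the 1st.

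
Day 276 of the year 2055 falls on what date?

January has 31 days (276 − 31 = 245 remain).
February has 28 days (245 − 28 = 217 remain).
March has 31 days (217 − 31 = 186 remain).
April has 30 days (186 − 30 = 156 remain).
May has 31 days (156 − 31 = 125 remain).
June has 30 days (125 − 30 = 95 remain).
July has 31 days (95 − 31 = 64 remain).
August has 31 days (64 − 31 = 33 remain).
September has 30 days (33 − 30 = 3 remain).
3 into October → October 3.

3 October 2055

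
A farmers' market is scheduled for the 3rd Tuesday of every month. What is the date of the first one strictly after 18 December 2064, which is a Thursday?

20 January 2065

December 2064 starts on a Monday; its first Tuesday is the 2nd, so the 3rd Tuesday is the 16th — 16 December 2064.
That is not after 18 December 2064, so look at January 2065.
January 2065 starts on a Thursday; its first Tuesday is the 6th, so the 3rd Tuesday is the 20th — 20 January 2065.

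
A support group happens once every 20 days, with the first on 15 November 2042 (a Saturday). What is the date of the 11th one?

3 June 2043

The 11th occurrence is 10 intervals after the first: 10 × 20 = 200 days after 15 November 2042.
November has 30 days — 15 days to the end of November leaves 185.
December has 31 days (154 left).
January has 31 days (123 left).
February has 28 days (95 left).
March has 31 days (64 left).
April has 30 days (34 left).
May has 31 days (3 left).
3 days into June → 3 June 2043.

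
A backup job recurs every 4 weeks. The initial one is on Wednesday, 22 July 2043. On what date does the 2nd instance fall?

The 2nd occurrence is 1 interval after the first: 1 × 28 = 28 days after 22 July 2043.
July has 31 days — 9 days to the end of July leaves 19.
19 days into August → 19 August 2043.

19 August 2043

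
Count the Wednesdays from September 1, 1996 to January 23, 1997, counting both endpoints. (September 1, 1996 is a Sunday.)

September 1, 1996 is a Sunday; the first Wednesday on or after it is September 4, 1996 (3 days later).
From September 4, 1996 to January 23, 1997: 26 + 31 + 30 + 31 + 23 = 141 days (rest of September, October, November, December, January).
141 ÷ 7 = 20 full weeks with remainder 1, so 20 more Wednesdays after the first → 21.

21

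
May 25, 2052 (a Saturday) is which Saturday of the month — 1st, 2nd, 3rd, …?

4th

Day 25 falls in week ⌈25/7⌉ of the month.
Days 1–7 hold the 1st Saturday, 8–14 the 2nd, 15–21 the 3rd, 22–28 the 4th, 29–31 the 5th.
25 is in the range for the 4th.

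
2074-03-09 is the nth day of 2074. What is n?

Days in months before March: 31 + 28 = 59.
Plus 9 days into March → day 68.

68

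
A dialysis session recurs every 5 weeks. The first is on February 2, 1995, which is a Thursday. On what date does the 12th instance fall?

The 12th occurrence is 11 intervals after the first: 11 × 35 = 385 days after February 2, 1995.
February has 28 days — 26 days to the end of February leaves 359.
March has 31 days (328 left).
April has 30 days (298 left).
May has 31 days (267 left).
June has 30 days (237 left).
July has 31 days (206 left).
August has 31 days (175 left).
September has 30 days (145 left).
October has 31 days (114 left).
November has 30 days (84 left).
December has 31 days (53 left).
January has 31 days (22 left).
22 days into February → February 22, 1996.

February 22, 1996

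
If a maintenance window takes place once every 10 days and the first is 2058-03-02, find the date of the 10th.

2058-05-31

The 10th occurrence is 9 intervals after the first: 9 × 10 = 90 days after 2058-03-02.
March has 31 days — 29 days to the end of March leaves 61.
April has 30 days (31 left).
31 days into May → 2058-05-31.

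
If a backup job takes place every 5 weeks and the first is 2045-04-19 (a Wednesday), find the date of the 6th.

2045-10-11

The 6th occurrence is 5 intervals after the first: 5 × 35 = 175 days after 2045-04-19.
April has 30 days — 11 days to the end of April leaves 164.
May has 31 days (133 left).
June has 30 days (103 left).
July has 31 days (72 left).
August has 31 days (41 left).
September has 30 days (11 left).
11 days into October → 2045-10-11.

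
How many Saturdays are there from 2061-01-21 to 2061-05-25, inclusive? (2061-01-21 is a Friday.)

18

2061-01-21 is a Friday; the first Saturday on or after it is 2061-01-22 (1 day later).
From 2061-01-22 to 2061-05-25: 9 + 28 + 31 + 30 + 25 = 123 days (rest of January, February, March, April, May).
123 ÷ 7 = 17 full weeks with remainder 4, so 17 more Saturdays after the first → 18.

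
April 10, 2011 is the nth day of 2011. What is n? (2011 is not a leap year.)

Days in months before April: 31 + 28 + 31 = 90.
Plus 10 days into April → day 100.

100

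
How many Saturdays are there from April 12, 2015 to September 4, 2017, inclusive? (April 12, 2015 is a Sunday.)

April 12, 2015 is a Sunday; the first Saturday on or after it is April 18, 2015 (6 days later).
From April 18, 2015 to September 4, 2017: 257 + 366 + 247 = 870 days (rest of 2015, 2016, to September 4, 2017 in 2017).
870 ÷ 7 = 124 full weeks with remainder 2, so 124 more Saturdays after the first → 125.

125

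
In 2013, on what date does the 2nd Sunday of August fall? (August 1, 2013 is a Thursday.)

August 2013 begins on a Thursday, so the first Sunday is August 4 (3 days later).
The 2nd Sunday is 1 weeks later: 4 + 7 = 11.

August 11, 2013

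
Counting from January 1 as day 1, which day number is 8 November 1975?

312

Days in months before November: 31 + 28 + 31 + 30 + 31 + 30 + 31 + 31 + 30 + 31 = 304.
Plus 8 days into November → day 312.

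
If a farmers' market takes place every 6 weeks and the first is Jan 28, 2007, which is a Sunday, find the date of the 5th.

Jul 15, 2007

The 5th occurrence is 4 intervals after the first: 4 × 42 = 168 days after Jan 28, 2007.
Jan has 31 days — 3 days to the end of Jan leaves 165.
Feb has 28 days (137 left).
Mar has 31 days (106 left).
Apr has 30 days (76 left).
May has 31 days (45 left).
Jun has 30 days (15 left).
15 days into Jul → Jul 15, 2007.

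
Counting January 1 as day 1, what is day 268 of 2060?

September 24, 2060

January has 31 days (268 − 31 = 237 remain).
February has 29 days (237 − 29 = 208 remain).
March has 31 days (208 − 31 = 177 remain).
April has 30 days (177 − 30 = 147 remain).
May has 31 days (147 − 31 = 116 remain).
June has 30 days (116 − 30 = 86 remain).
July has 31 days (86 − 31 = 55 remain).
August has 31 days (55 − 31 = 24 remain).
24 into September → September 24.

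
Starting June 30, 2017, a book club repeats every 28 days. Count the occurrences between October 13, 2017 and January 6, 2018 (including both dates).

Occurrences land 28·i days after June 30, 2017 for i = 0, 1, 2, …
October 13, 2017 is 105 days after the start; 105 ÷ 28 = 3 remainder 21; since the remainder is 21, round up to i = 4. First occurrence in the window: #5 on October 20, 2017 (4×28 = 112 days in).
January 6, 2018 is 190 days after the start; 190 ÷ 28 = 6 remainder 22. Last occurrence in the window: #7 on December 15, 2017.
Occurrences #5 through #7: 3 in total.

3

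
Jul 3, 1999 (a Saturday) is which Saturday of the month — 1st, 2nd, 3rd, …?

1st

Day 3 falls in week ⌈3/7⌉ of the month.
Days 1–7 hold the 1st Saturday, 8–14 the 2nd, 15–21 the 3rd, 22–28 the 4th, 29–31 the 5th.
3 is in the range for the 1st.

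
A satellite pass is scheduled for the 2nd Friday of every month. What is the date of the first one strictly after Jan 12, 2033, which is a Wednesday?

Jan 2033 starts on a Saturday; its first Friday is the 7th, so the 2nd Friday is the 14th — Jan 14, 2033.
Jan 14, 2033 is after Jan 12, 2033, so that is the next one.

Jan 14, 2033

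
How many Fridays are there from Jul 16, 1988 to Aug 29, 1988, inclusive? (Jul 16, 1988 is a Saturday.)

Jul 16, 1988 is a Saturday; the first Friday on or after it is Jul 22, 1988 (6 days later).
From Jul 22, 1988 to Aug 29, 1988: 9 + 29 = 38 days (rest of Jul, Aug).
38 ÷ 7 = 5 full weeks with remainder 3, so 5 more Fridays after the first → 6.

6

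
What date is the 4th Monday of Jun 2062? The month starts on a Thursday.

Jun 26, 2062

Jun 2062 begins on a Thursday, so the first Monday is Jun 5 (4 days later).
The 4th Monday is 3 weeks later: 5 + 21 = 26.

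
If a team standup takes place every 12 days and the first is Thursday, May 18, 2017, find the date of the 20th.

The 20th occurrence is 19 intervals after the first: 19 × 12 = 228 days after May 18, 2017.
May has 31 days — 13 days to the end of May leaves 215.
Jun has 30 days (185 left).
Jul has 31 days (154 left).
Aug has 31 days (123 left).
Sep has 30 days (93 left).
Oct has 31 days (62 left).
Nov has 30 days (32 left).
Dec has 31 days (1 left).
1 day into Jan → Jan 1, 2018.

Jan 1, 2018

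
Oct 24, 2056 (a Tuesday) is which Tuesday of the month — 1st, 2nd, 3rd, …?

Day 24 falls in week ⌈24/7⌉ of the month.
Days 1–7 hold the 1st Tuesday, 8–14 the 2nd, 15–21 the 3rd, 22–28 the 4th, 29–31 the 5th.
24 is in the range for the 4th.

4th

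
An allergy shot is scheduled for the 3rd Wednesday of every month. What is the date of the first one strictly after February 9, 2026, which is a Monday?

February 18, 2026

February 2026 starts on a Sunday; its first Wednesday is the 4th, so the 3rd Wednesday is the 18th — February 18, 2026.
February 18, 2026 is after February 9, 2026, so that is the next one.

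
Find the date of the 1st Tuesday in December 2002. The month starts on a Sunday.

December 2002 begins on a Sunday, so the first Tuesday is December 3 (2 days later).

3 December 2002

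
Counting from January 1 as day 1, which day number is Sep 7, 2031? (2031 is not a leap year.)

Days in months before Sep: 31 + 28 + 31 + 30 + 31 + 30 + 31 + 31 = 243.
Plus 7 days into Sep → day 250.

250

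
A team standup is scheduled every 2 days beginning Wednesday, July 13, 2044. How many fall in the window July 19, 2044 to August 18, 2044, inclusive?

16

Occurrences land 2·i days after July 13, 2044 for i = 0, 1, 2, …
July 19, 2044 is 6 days after the start; 6 ÷ 2 = 3 remainder 0. First occurrence in the window: #4 on July 19, 2044 (3×2 = 6 days in).
August 18, 2044 is 36 days after the start; 36 ÷ 2 = 18 remainder 0. Last occurrence in the window: #19 on August 18, 2044.
Occurrences #4 through #19: 16 in total.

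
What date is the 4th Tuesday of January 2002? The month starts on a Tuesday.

January 2002 begins on a Tuesday, so the first Tuesday is January 1.
The 4th Tuesday is 3 weeks later: 1 + 21 = 22.

22 January 2002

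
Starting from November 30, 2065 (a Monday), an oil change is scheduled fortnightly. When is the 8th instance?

March 8, 2066

The 8th occurrence is 7 intervals after the first: 7 × 14 = 98 days after November 30, 2065.
November has 30 days — 0 days to the end of November leaves 98.
December has 31 days (67 left).
January has 31 days (36 left).
February has 28 days (8 left).
8 days into March → March 8, 2066.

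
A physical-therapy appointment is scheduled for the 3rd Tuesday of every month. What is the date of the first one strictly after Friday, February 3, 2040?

February 2040 starts on a Wednesday; its first Tuesday is the 7th, so the 3rd Tuesday is the 21st — February 21, 2040.
February 21, 2040 is after February 3, 2040, so that is the next one.

February 21, 2040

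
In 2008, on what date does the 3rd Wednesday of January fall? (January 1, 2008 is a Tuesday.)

January 2008 begins on a Tuesday, so the first Wednesday is January 2 (1 day later).
The 3rd Wednesday is 2 weeks later: 2 + 14 = 16.

January 16, 2008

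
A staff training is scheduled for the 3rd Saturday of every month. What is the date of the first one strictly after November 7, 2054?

November 21, 2054

November 2054 starts on a Sunday; its first Saturday is the 7th, so the 3rd Saturday is the 21st — November 21, 2054.
November 21, 2054 is after November 7, 2054, so that is the next one.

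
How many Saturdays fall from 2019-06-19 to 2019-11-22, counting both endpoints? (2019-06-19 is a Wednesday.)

22

2019-06-19 is a Wednesday; the first Saturday on or after it is 2019-06-22 (3 days later).
From 2019-06-22 to 2019-11-22: 8 + 31 + 31 + 30 + 31 + 22 = 153 days (rest of June, July, August, September, October, November).
153 ÷ 7 = 21 full weeks with remainder 6, so 21 more Saturdays after the first → 22.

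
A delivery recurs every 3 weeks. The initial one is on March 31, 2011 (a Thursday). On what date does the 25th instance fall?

August 16, 2012

The 25th occurrence is 24 intervals after the first: 24 × 21 = 504 days after March 31, 2011.
March has 31 days — 0 days to the end of March leaves 504.
From end of March to end of 2011 is 275 days (229 left).
January has 31 days (198 left).
February has 29 days (169 left).
March has 31 days (138 left).
April has 30 days (108 left).
May has 31 days (77 left).
June has 30 days (47 left).
July has 31 days (16 left).
16 days into August → August 16, 2012.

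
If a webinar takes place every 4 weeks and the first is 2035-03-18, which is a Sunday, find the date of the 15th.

The 15th occurrence is 14 intervals after the first: 14 × 28 = 392 days after 2035-03-18.
March has 31 days — 13 days to the end of March leaves 379.
April has 30 days (349 left).
May has 31 days (318 left).
June has 30 days (288 left).
July has 31 days (257 left).
August has 31 days (226 left).
September has 30 days (196 left).
October has 31 days (165 left).
November has 30 days (135 left).
December has 31 days (104 left).
January has 31 days (73 left).
February has 29 days (44 left).
March has 31 days (13 left).
13 days into April → 2036-04-13.

2036-04-13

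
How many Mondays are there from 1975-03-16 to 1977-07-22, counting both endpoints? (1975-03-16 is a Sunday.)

1975-03-16 is a Sunday; the first Monday on or after it is 1975-03-17 (1 day later).
From 1975-03-17 to 1977-07-22: 289 + 366 + 203 = 858 days (rest of 1975, 1976, to 1977-07-22 in 1977).
858 ÷ 7 = 122 full weeks with remainder 4, so 122 more Mondays after the first → 123.

123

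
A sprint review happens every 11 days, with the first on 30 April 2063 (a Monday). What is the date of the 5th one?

13 June 2063

The 5th occurrence is 4 intervals after the first: 4 × 11 = 44 days after 30 April 2063.
April has 30 days — 0 days to the end of April leaves 44.
May has 31 days (13 left).
13 days into June → 13 June 2063.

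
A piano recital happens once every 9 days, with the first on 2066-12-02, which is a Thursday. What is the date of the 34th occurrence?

2067-09-25

The 34th occurrence is 33 intervals after the first: 33 × 9 = 297 days after 2066-12-02.
December has 31 days — 29 days to the end of December leaves 268.
January has 31 days (237 left).
February has 28 days (209 left).
March has 31 days (178 left).
April has 30 days (148 left).
May has 31 days (117 left).
June has 30 days (87 left).
July has 31 days (56 left).
August has 31 days (25 left).
25 days into September → 2067-09-25.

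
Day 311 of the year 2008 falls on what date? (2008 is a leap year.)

2008-11-06

January has 31 days (311 − 31 = 280 remain).
February has 29 days (280 − 29 = 251 remain).
March has 31 days (251 − 31 = 220 remain).
April has 30 days (220 − 30 = 190 remain).
May has 31 days (190 − 31 = 159 remain).
June has 30 days (159 − 30 = 129 remain).
July has 31 days (129 − 31 = 98 remain).
August has 31 days (98 − 31 = 67 remain).
September has 30 days (67 − 30 = 37 remain).
October has 31 days (37 − 31 = 6 remain).
6 into November → November 6.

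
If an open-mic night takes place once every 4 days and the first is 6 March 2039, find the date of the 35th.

The 35th occurrence is 34 intervals after the first: 34 × 4 = 136 days after 6 March 2039.
March has 31 days — 25 days to the end of March leaves 111.
April has 30 days (81 left).
May has 31 days (50 left).
June has 30 days (20 left).
20 days into July → 20 July 2039.

20 July 2039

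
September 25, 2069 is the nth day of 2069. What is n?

268

Days in months before September: 31 + 28 + 31 + 30 + 31 + 30 + 31 + 31 = 243.
Plus 25 days into September → day 268.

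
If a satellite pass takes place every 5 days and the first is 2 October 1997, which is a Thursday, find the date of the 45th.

The 45th occurrence is 44 intervals after the first: 44 × 5 = 220 days after 2 October 1997.
October has 31 days — 29 days to the end of October leaves 191.
November has 30 days (161 left).
December has 31 days (130 left).
January has 31 days (99 left).
February has 28 days (71 left).
March has 31 days (40 left).
April has 30 days (10 left).
10 days into May → 10 May 1998.

10 May 1998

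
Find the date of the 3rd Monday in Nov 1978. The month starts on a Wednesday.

Nov 1978 begins on a Wednesday, so the first Monday is Nov 6 (5 days later).
The 3rd Monday is 2 weeks later: 6 + 14 = 20.

Nov 20, 1978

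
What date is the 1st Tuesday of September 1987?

September 1, 1987

The first Tuesday of September 1987 is September 1.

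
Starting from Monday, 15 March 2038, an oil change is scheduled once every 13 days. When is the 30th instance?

27 March 2039

The 30th occurrence is 29 intervals after the first: 29 × 13 = 377 days after 15 March 2038.
March has 31 days — 16 days to the end of March leaves 361.
April has 30 days (331 left).
May has 31 days (300 left).
June has 30 days (270 left).
July has 31 days (239 left).
August has 31 days (208 left).
September has 30 days (178 left).
October has 31 days (147 left).
November has 30 days (117 left).
December has 31 days (86 left).
January has 31 days (55 left).
February has 28 days (27 left).
27 days into March → 27 March 2039.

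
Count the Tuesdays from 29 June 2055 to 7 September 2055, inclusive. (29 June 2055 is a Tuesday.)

29 June 2055 is a Tuesday; the first Tuesday on or after it is 29 June 2055.
From 29 June 2055 to 7 September 2055: 1 + 31 + 31 + 7 = 70 days (rest of June, July, August, September).
70 ÷ 7 = 10 full weeks with remainder 0, so 10 more Tuesdays after the first → 11.

11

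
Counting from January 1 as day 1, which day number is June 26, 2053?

Days in months before June: 31 + 28 + 31 + 30 + 31 = 151.
Plus 26 days into June → day 177.

177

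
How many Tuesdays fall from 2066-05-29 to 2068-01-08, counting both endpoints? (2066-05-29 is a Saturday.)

2066-05-29 is a Saturday; the first Tuesday on or after it is 2066-06-01 (3 days later).
From 2066-06-01 to 2068-01-08: 213 + 365 + 8 = 586 days (rest of 2066, 2067, to 2068-01-08 in 2068).
586 ÷ 7 = 83 full weeks with remainder 5, so 83 more Tuesdays after the first → 84.

84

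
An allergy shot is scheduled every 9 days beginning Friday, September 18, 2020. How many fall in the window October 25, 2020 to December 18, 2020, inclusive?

Occurrences land 9·i days after September 18, 2020 for i = 0, 1, 2, …
October 25, 2020 is 37 days after the start; 37 ÷ 9 = 4 remainder 1; since the remainder is 1, round up to i = 5. First occurrence in the window: #6 on November 2, 2020 (5×9 = 45 days in).
December 18, 2020 is 91 days after the start; 91 ÷ 9 = 10 remainder 1. Last occurrence in the window: #11 on December 17, 2020.
Occurrences #6 through #11: 6 in total.

6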